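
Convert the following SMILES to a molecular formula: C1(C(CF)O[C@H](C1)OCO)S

C6H11FO3S

Heavy atoms from the SMILES: 6 C, 1 F, 3 O, 1 S.
Implicit hydrogens by atom environment:
  3 × C: 2 H each → 6
  3 × C: 1 H each → 3
  2 × O: no H
  1 × F: no H
  1 × O: 1 H
  1 × S: 1 H
  Total hydrogens = 11.
Molecular formula: C6H11FO3S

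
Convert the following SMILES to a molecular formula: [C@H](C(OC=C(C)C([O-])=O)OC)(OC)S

C8H13O5S-

Heavy atoms from the SMILES: 8 C, 5 O, 1 S.
Implicit hydrogens by atom environment:
  4 × O: no H
  3 × C: 3 H each → 9
  3 × C: 1 H each → 3
  2 × C: no H
  1 × O (charge -1): no H
  1 × S: 1 H
  Total hydrogens = 13.
Net charge -1.
Molecular formula: C8H13O5S-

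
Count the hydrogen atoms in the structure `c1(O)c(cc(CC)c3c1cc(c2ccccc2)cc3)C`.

Hydrogens are implicit in SMILES; fill each atom to its normal valence:
  9 × C (aromatic): 1 H each → 9
  7 × C (aromatic): no H
  2 × C: 3 H each → 6
  1 × C: 2 H
  1 × O: 1 H
  Total hydrogens = 18.

18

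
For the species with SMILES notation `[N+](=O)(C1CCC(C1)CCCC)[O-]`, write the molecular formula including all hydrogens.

Heavy atoms from the SMILES: 9 C, 1 N, 2 O.
Implicit hydrogens by atom environment:
  6 × C: 2 H each → 12
  2 × C: 1 H each → 2
  1 × C: 3 H
  1 × N (charge +1): no H
  1 × O: no H
  1 × O (charge -1): no H
  Total hydrogens = 17.
Molecular formula: C9H17NO2

C9H17NO2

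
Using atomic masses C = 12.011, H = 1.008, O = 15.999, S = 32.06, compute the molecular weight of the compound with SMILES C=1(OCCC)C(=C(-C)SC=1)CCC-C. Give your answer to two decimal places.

212.35

Molecular formula: C12H20OS.
M = 12×12.011 + 20×1.008 + 1×15.999 + 1×32.06 = 212.35 g/mol.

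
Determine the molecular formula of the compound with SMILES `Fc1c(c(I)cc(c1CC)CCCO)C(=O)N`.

C12H15FINO2

Heavy atoms from the SMILES: 12 C, 1 F, 1 I, 1 N, 2 O.
Implicit hydrogens by atom environment:
  5 × C (aromatic): no H
  4 × C: 2 H each → 8
  1 × C: 3 H
  1 × C (aromatic): 1 H
  1 × C: no H
  1 × F: no H
  1 × I: no H
  1 × N: 2 H
  1 × O: 1 H
  1 × O: no H
  Total hydrogens = 15.
Molecular formula: C12H15FINO2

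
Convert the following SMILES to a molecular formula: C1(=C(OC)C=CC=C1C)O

C8H10O2

Heavy atoms from the SMILES: 8 C, 2 O.
Implicit hydrogens by atom environment:
  3 × C (aromatic): 1 H each → 3
  3 × C (aromatic): no H
  2 × C: 3 H each → 6
  1 × O: 1 H
  1 × O: no H
  Total hydrogens = 10.
Molecular formula: C8H10O2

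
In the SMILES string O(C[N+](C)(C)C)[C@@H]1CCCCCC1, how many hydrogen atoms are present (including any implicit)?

24

Hydrogens are implicit in SMILES; fill each atom to its normal valence:
  7 × C: 2 H each → 14
  3 × C: 3 H each → 9
  1 × C: 1 H
  1 × N (charge +1): no H
  1 × O: no H
  Total hydrogens = 24.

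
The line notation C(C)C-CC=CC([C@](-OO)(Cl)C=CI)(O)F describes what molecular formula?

Heavy atoms from the SMILES: 10 C, 1 Cl, 1 F, 1 I, 3 O.
Implicit hydrogens by atom environment:
  4 × C: 1 H each → 4
  3 × C: 2 H each → 6
  2 × C: no H
  2 × O: 1 H each → 2
  1 × C: 3 H
  1 × Cl: no H
  1 × F: no H
  1 × I: no H
  1 × O: no H
  Total hydrogens = 15.
Molecular formula: C10H15ClFIO3

C10H15ClFIO3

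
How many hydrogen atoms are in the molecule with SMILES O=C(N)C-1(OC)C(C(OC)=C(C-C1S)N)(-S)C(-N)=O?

17

Hydrogens are implicit in SMILES; fill each atom to its normal valence:
  6 × C: no H
  4 × O: no H
  3 × N: 2 H each → 6
  2 × C: 3 H each → 6
  2 × S: 1 H each → 2
  1 × C: 2 H
  1 × C: 1 H
  Total hydrogens = 17.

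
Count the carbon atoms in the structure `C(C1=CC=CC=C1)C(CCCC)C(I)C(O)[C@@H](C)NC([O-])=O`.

17

The symbol for carbon appears 17 times in the SMILES.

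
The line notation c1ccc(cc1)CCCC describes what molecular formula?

Heavy atoms from the SMILES: 10 C.
Implicit hydrogens by atom environment:
  5 × C (aromatic): 1 H each → 5
  3 × C: 2 H each → 6
  1 × C: 3 H
  1 × C (aromatic): no H
  Total hydrogens = 14.
Molecular formula: C10H14

C10H14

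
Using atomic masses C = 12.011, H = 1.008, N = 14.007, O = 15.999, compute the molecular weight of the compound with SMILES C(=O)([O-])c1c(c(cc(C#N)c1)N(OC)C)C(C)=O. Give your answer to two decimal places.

247.23

Molecular formula: C12H11N2O4-.
M = 12×12.011 + 11×1.008 + 2×14.007 + 4×15.999 = 247.23 g/mol.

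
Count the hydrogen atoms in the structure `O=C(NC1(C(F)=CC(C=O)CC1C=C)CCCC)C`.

Hydrogens are implicit in SMILES; fill each atom to its normal valence:
  5 × C: 2 H each → 10
  5 × C: 1 H each → 5
  3 × C: no H
  2 × C: 3 H each → 6
  2 × O: no H
  1 × F: no H
  1 × N: 1 H
  Total hydrogens = 22.

22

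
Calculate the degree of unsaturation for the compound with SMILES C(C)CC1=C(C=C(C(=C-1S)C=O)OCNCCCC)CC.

Molecular formula from the SMILES: C17H27NO2S.
DoU = (2C + 2 + N − H − X)/2 = (2·17 + 2 + 1 − 27 − 0)/2 = 10/2 = 5.
(Structurally: 1 ring(s) + 4 π bond(s) = 5.)

5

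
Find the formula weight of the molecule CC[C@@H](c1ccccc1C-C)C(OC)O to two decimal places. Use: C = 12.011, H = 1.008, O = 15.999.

Molecular formula: C13H20O2.
M = 13×12.011 + 20×1.008 + 2×15.999 = 208.30 g/mol.

208.30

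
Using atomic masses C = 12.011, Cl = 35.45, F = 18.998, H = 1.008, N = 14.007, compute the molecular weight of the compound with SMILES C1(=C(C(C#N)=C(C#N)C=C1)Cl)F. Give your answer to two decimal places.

180.57

Molecular formula: C8H2ClFN2.
M = 8×12.011 + 1×35.45 + 1×18.998 + 2×1.008 + 2×14.007 = 180.57 g/mol.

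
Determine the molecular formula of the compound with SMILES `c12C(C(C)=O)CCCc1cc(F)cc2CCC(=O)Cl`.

C15H16ClFO2

Heavy atoms from the SMILES: 15 C, 1 Cl, 1 F, 2 O.
Implicit hydrogens by atom environment:
  5 × C: 2 H each → 10
  4 × C (aromatic): no H
  2 × C (aromatic): 1 H each → 2
  2 × C: no H
  2 × O: no H
  1 × C: 3 H
  1 × C: 1 H
  1 × Cl: no H
  1 × F: no H
  Total hydrogens = 16.
Molecular formula: C15H16ClFO2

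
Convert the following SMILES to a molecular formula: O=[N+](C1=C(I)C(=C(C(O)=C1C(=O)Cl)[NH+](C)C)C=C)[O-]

Heavy atoms from the SMILES: 11 C, 1 Cl, 1 I, 2 N, 4 O.
Implicit hydrogens by atom environment:
  6 × C (aromatic): no H
  2 × C: 3 H each → 6
  2 × O: no H
  1 × C: 2 H
  1 × C: 1 H
  1 × C: no H
  1 × Cl: no H
  1 × I: no H
  1 × N (charge +1): 1 H
  1 × N (charge +1): no H
  1 × O: 1 H
  1 × O (charge -1): no H
  Total hydrogens = 11.
Net charge +1.
Molecular formula: C11H11ClIN2O4+

C11H11ClIN2O4+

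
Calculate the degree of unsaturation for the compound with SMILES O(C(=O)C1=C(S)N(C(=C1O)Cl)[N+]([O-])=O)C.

Molecular formula from the SMILES: C6H5ClN2O5S.
DoU = (2C + 2 + N − H − X)/2 = (2·6 + 2 + 2 − 5 − 1)/2 = 10/2 = 5.
(Structurally: 1 ring(s) + 4 π bond(s) = 5.)

5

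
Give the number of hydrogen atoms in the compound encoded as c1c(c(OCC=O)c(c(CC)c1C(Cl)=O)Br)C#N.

9

Hydrogens are implicit in SMILES; fill each atom to its normal valence:
  5 × C (aromatic): no H
  3 × O: no H
  2 × C: 2 H each → 4
  2 × C: no H
  1 × Br: no H
  1 × C: 3 H
  1 × C (aromatic): 1 H
  1 × C: 1 H
  1 × Cl: no H
  1 × N: no H
  Total hydrogens = 9.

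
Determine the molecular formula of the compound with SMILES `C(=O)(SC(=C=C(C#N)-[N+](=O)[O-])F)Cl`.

C5ClFN2O3S

Heavy atoms from the SMILES: 5 C, 1 Cl, 1 F, 2 N, 3 O, 1 S.
Implicit hydrogens by atom environment:
  5 × C: no H
  2 × O: no H
  1 × Cl: no H
  1 × F: no H
  1 × N (charge +1): no H
  1 × N: no H
  1 × O (charge -1): no H
  1 × S: no H
  Total hydrogens = 0.
Molecular formula: C5ClFN2O3S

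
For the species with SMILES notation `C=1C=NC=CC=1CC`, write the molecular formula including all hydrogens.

C7H9N

Heavy atoms from the SMILES: 7 C, 1 N.
Implicit hydrogens by atom environment:
  4 × C (aromatic): 1 H each → 4
  1 × C: 3 H
  1 × C: 2 H
  1 × C (aromatic): no H
  1 × N (aromatic): no H
  Total hydrogens = 9.
Molecular formula: C7H9N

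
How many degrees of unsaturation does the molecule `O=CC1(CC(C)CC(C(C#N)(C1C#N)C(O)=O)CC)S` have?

Molecular formula from the SMILES: C14H18N2O3S.
DoU = (2C + 2 + N − H − X)/2 = (2·14 + 2 + 2 − 18 − 0)/2 = 14/2 = 7.
(Structurally: 1 ring(s) + 6 π bond(s) = 7.)

7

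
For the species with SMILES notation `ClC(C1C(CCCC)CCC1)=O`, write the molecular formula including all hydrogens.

C10H17ClO

Heavy atoms from the SMILES: 10 C, 1 Cl, 1 O.
Implicit hydrogens by atom environment:
  6 × C: 2 H each → 12
  2 × C: 1 H each → 2
  1 × C: 3 H
  1 × C: no H
  1 × Cl: no H
  1 × O: no H
  Total hydrogens = 17.
Molecular formula: C10H17ClO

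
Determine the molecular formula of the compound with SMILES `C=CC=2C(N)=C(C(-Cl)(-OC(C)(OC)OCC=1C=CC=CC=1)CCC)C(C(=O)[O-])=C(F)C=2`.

C23H26ClFNO5-

Heavy atoms from the SMILES: 23 C, 1 Cl, 1 F, 1 N, 5 O.
Implicit hydrogens by atom environment:
  6 × C (aromatic): 1 H each → 6
  6 × C (aromatic): no H
  4 × C: 2 H each → 8
  4 × O: no H
  3 × C: 3 H each → 9
  3 × C: no H
  1 × C: 1 H
  1 × Cl: no H
  1 × F: no H
  1 × N: 2 H
  1 × O (charge -1): no H
  Total hydrogens = 26.
Net charge -1.
Molecular formula: C23H26ClFNO5-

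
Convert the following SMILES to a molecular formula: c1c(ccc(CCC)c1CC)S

C11H16S

Heavy atoms from the SMILES: 11 C, 1 S.
Implicit hydrogens by atom environment:
  3 × C: 2 H each → 6
  3 × C (aromatic): 1 H each → 3
  3 × C (aromatic): no H
  2 × C: 3 H each → 6
  1 × S: 1 H
  Total hydrogens = 16.
Molecular formula: C11H16S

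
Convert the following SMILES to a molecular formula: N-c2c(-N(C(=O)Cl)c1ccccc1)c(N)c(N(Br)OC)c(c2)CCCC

C18H22BrClN4O2

Heavy atoms from the SMILES: 1 Br, 18 C, 1 Cl, 4 N, 2 O.
Implicit hydrogens by atom environment:
  6 × C (aromatic): 1 H each → 6
  6 × C (aromatic): no H
  3 × C: 2 H each → 6
  2 × C: 3 H each → 6
  2 × N: 2 H each → 4
  2 × N: no H
  2 × O: no H
  1 × Br: no H
  1 × C: no H
  1 × Cl: no H
  Total hydrogens = 22.
Molecular formula: C18H22BrClN4O2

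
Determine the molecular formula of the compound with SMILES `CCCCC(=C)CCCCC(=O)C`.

C12H22O

Heavy atoms from the SMILES: 12 C, 1 O.
Implicit hydrogens by atom environment:
  8 × C: 2 H each → 16
  2 × C: 3 H each → 6
  2 × C: no H
  1 × O: no H
  Total hydrogens = 22.
Molecular formula: C12H22O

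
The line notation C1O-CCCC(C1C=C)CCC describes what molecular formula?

Heavy atoms from the SMILES: 11 C, 1 O.
Implicit hydrogens by atom environment:
  7 × C: 2 H each → 14
  3 × C: 1 H each → 3
  1 × C: 3 H
  1 × O: no H
  Total hydrogens = 20.
Molecular formula: C11H20O

C11H20O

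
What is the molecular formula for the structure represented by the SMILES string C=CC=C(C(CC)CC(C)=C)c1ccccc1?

C17H22

Heavy atoms from the SMILES: 17 C.
Implicit hydrogens by atom environment:
  5 × C (aromatic): 1 H each → 5
  4 × C: 2 H each → 8
  3 × C: 1 H each → 3
  2 × C: 3 H each → 6
  2 × C: no H
  1 × C (aromatic): no H
  Total hydrogens = 22.
Molecular formula: C17H22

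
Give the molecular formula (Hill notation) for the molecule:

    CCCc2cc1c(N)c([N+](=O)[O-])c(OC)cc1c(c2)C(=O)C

C16H18N2O4

Heavy atoms from the SMILES: 16 C, 2 N, 4 O.
Implicit hydrogens by atom environment:
  7 × C (aromatic): no H
  3 × C: 3 H each → 9
  3 × C (aromatic): 1 H each → 3
  3 × O: no H
  2 × C: 2 H each → 4
  1 × C: no H
  1 × N: 2 H
  1 × N (charge +1): no H
  1 × O (charge -1): no H
  Total hydrogens = 18.
Molecular formula: C16H18N2O4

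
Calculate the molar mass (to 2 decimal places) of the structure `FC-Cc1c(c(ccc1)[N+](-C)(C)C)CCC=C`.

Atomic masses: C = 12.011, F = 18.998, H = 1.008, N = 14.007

236.35

Molecular formula: C15H23FN+.
M = 15×12.011 + 1×18.998 + 23×1.008 + 1×14.007 = 236.35 g/mol.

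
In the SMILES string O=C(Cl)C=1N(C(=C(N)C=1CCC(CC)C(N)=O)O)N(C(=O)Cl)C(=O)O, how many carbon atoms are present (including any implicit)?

13

The symbol for carbon appears 13 times in the SMILES. (Cl is a single chlorine, not C + l.)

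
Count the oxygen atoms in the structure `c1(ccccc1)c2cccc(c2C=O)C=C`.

The symbol for oxygen appears 1 time in the SMILES.

1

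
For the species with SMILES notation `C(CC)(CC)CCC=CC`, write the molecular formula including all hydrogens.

Heavy atoms from the SMILES: 10 C.
Implicit hydrogens by atom environment:
  4 × C: 2 H each → 8
  3 × C: 3 H each → 9
  3 × C: 1 H each → 3
  Total hydrogens = 20.
Molecular formula: C10H20

C10H20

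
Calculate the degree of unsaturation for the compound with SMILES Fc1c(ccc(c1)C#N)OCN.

Molecular formula from the SMILES: C8H7FN2O.
DoU = (2C + 2 + N − H − X)/2 = (2·8 + 2 + 2 − 7 − 1)/2 = 12/2 = 6.
(Structurally: 1 ring(s) + 5 π bond(s) = 6.)

6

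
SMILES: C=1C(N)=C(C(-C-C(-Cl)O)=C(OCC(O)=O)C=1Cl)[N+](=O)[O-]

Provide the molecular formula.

C10H10Cl2N2O6

Heavy atoms from the SMILES: 10 C, 2 Cl, 2 N, 6 O.
Implicit hydrogens by atom environment:
  5 × C (aromatic): no H
  3 × O: no H
  2 × C: 2 H each → 4
  2 × Cl: no H
  2 × O: 1 H each → 2
  1 × C (aromatic): 1 H
  1 × C: 1 H
  1 × C: no H
  1 × N: 2 H
  1 × N (charge +1): no H
  1 × O (charge -1): no H
  Total hydrogens = 10.
Molecular formula: C10H10Cl2N2O6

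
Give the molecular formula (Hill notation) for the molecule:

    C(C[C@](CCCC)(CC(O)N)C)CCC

C13H29NO

Heavy atoms from the SMILES: 13 C, 1 N, 1 O.
Implicit hydrogens by atom environment:
  8 × C: 2 H each → 16
  3 × C: 3 H each → 9
  1 × C: 1 H
  1 × C: no H
  1 × N: 2 H
  1 × O: 1 H
  Total hydrogens = 29.
Molecular formula: C13H29NO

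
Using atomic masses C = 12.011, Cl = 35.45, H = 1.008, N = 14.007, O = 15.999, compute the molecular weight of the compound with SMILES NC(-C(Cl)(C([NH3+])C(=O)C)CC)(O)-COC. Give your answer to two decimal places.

239.72

Molecular formula: C9H20ClN2O3+.
M = 9×12.011 + 1×35.45 + 20×1.008 + 2×14.007 + 3×15.999 = 239.72 g/mol.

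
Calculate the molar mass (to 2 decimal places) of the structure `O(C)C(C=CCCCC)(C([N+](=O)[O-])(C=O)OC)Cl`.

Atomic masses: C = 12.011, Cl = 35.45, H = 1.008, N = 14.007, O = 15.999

Molecular formula: C11H18ClNO5.
M = 11×12.011 + 1×35.45 + 18×1.008 + 1×14.007 + 5×15.999 = 279.72 g/mol.

279.72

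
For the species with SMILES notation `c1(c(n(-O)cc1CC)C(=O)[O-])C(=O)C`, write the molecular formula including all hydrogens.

C9H10NO4-

Heavy atoms from the SMILES: 9 C, 1 N, 4 O.
Implicit hydrogens by atom environment:
  3 × C (aromatic): no H
  2 × C: 3 H each → 6
  2 × C: no H
  2 × O: no H
  1 × C: 2 H
  1 × C (aromatic): 1 H
  1 × N (aromatic): no H
  1 × O: 1 H
  1 × O (charge -1): no H
  Total hydrogens = 10.
Net charge -1.
Molecular formula: C9H10NO4-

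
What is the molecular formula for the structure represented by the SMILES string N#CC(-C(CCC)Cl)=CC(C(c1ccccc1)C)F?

C16H19ClFN

Heavy atoms from the SMILES: 16 C, 1 Cl, 1 F, 1 N.
Implicit hydrogens by atom environment:
  5 × C (aromatic): 1 H each → 5
  4 × C: 1 H each → 4
  2 × C: 3 H each → 6
  2 × C: 2 H each → 4
  2 × C: no H
  1 × C (aromatic): no H
  1 × Cl: no H
  1 × F: no H
  1 × N: no H
  Total hydrogens = 19.
Molecular formula: C16H19ClFN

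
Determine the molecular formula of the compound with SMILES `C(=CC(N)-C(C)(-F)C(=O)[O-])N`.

Heavy atoms from the SMILES: 6 C, 1 F, 2 N, 2 O.
Implicit hydrogens by atom environment:
  3 × C: 1 H each → 3
  2 × C: no H
  2 × N: 2 H each → 4
  1 × C: 3 H
  1 × F: no H
  1 × O: no H
  1 × O (charge -1): no H
  Total hydrogens = 10.
Net charge -1.
Molecular formula: C6H10FN2O2-

C6H10FN2O2-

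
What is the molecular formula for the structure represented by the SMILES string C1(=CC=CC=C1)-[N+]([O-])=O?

C6H5NO2

Heavy atoms from the SMILES: 6 C, 1 N, 2 O.
Implicit hydrogens by atom environment:
  5 × C (aromatic): 1 H each → 5
  1 × C (aromatic): no H
  1 × N (charge +1): no H
  1 × O: no H
  1 × O (charge -1): no H
  Total hydrogens = 5.
Molecular formula: C6H5NO2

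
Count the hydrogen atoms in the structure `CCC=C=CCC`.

Hydrogens are implicit in SMILES; fill each atom to its normal valence:
  2 × C: 3 H each → 6
  2 × C: 2 H each → 4
  2 × C: 1 H each → 2
  1 × C: no H
  Total hydrogens = 12.

12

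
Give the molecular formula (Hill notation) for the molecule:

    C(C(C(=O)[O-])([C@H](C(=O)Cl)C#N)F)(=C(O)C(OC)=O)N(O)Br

C9H6BrClFN2O7-

Heavy atoms from the SMILES: 1 Br, 9 C, 1 Cl, 1 F, 2 N, 7 O.
Implicit hydrogens by atom environment:
  7 × C: no H
  4 × O: no H
  2 × N: no H
  2 × O: 1 H each → 2
  1 × Br: no H
  1 × C: 3 H
  1 × C: 1 H
  1 × Cl: no H
  1 × F: no H
  1 × O (charge -1): no H
  Total hydrogens = 6.
Net charge -1.
Molecular formula: C9H6BrClFN2O7-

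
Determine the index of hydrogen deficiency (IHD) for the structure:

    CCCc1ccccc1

4

Molecular formula from the SMILES: C9H12.
DoU = (2C + 2 + N − H − X)/2 = (2·9 + 2 + 0 − 12 − 0)/2 = 8/2 = 4.
(Structurally: 1 ring(s) + 3 π bond(s) = 4.)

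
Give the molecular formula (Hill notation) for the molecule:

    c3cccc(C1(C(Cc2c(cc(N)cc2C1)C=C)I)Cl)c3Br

Heavy atoms from the SMILES: 1 Br, 18 C, 1 Cl, 1 I, 1 N.
Implicit hydrogens by atom environment:
  6 × C (aromatic): 1 H each → 6
  6 × C (aromatic): no H
  3 × C: 2 H each → 6
  2 × C: 1 H each → 2
  1 × Br: no H
  1 × C: no H
  1 × Cl: no H
  1 × I: no H
  1 × N: 2 H
  Total hydrogens = 16.
Molecular formula: C18H16BrClIN

C18H16BrClIN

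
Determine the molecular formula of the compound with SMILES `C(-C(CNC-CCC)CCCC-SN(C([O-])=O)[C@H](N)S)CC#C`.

C16H30N3O2S2-

Heavy atoms from the SMILES: 16 C, 3 N, 2 O, 2 S.
Implicit hydrogens by atom environment:
  10 × C: 2 H each → 20
  3 × C: 1 H each → 3
  2 × C: no H
  1 × C: 3 H
  1 × N: 2 H
  1 × N: 1 H
  1 × N: no H
  1 × O: no H
  1 × O (charge -1): no H
  1 × S: 1 H
  1 × S: no H
  Total hydrogens = 30.
Net charge -1.
Molecular formula: C16H30N3O2S2-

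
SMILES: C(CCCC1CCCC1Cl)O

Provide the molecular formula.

C9H17ClO

Heavy atoms from the SMILES: 9 C, 1 Cl, 1 O.
Implicit hydrogens by atom environment:
  7 × C: 2 H each → 14
  2 × C: 1 H each → 2
  1 × Cl: no H
  1 × O: 1 H
  Total hydrogens = 17.
Molecular formula: C9H17ClO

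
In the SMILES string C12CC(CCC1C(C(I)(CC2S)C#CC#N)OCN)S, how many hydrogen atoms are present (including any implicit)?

19

Hydrogens are implicit in SMILES; fill each atom to its normal valence:
  5 × C: 2 H each → 10
  5 × C: 1 H each → 5
  4 × C: no H
  2 × S: 1 H each → 2
  1 × I: no H
  1 × N: 2 H
  1 × N: no H
  1 × O: no H
  Total hydrogens = 19.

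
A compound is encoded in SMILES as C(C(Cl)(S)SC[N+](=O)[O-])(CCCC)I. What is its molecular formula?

Heavy atoms from the SMILES: 7 C, 1 Cl, 1 I, 1 N, 2 O, 2 S.
Implicit hydrogens by atom environment:
  4 × C: 2 H each → 8
  1 × C: 3 H
  1 × C: 1 H
  1 × C: no H
  1 × Cl: no H
  1 × I: no H
  1 × N (charge +1): no H
  1 × O: no H
  1 × O (charge -1): no H
  1 × S: 1 H
  1 × S: no H
  Total hydrogens = 13.
Molecular formula: C7H13ClINO2S2

C7H13ClINO2S2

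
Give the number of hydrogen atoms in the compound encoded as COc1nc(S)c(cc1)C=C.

9

Hydrogens are implicit in SMILES; fill each atom to its normal valence:
  3 × C (aromatic): no H
  2 × C (aromatic): 1 H each → 2
  1 × C: 3 H
  1 × C: 2 H
  1 × C: 1 H
  1 × N (aromatic): no H
  1 × O: no H
  1 × S: 1 H
  Total hydrogens = 9.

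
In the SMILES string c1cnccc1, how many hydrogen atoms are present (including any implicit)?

Hydrogens are implicit in SMILES; fill each atom to its normal valence:
  5 × C (aromatic): 1 H each → 5
  1 × N (aromatic): no H
  Total hydrogens = 5.

5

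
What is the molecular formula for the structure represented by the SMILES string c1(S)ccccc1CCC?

C9H12S

Heavy atoms from the SMILES: 9 C, 1 S.
Implicit hydrogens by atom environment:
  4 × C (aromatic): 1 H each → 4
  2 × C: 2 H each → 4
  2 × C (aromatic): no H
  1 × C: 3 H
  1 × S: 1 H
  Total hydrogens = 12.
Molecular formula: C9H12S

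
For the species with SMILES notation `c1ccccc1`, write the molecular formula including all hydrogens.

Heavy atoms from the SMILES: 6 C.
Implicit hydrogens by atom environment:
  6 × C (aromatic): 1 H each → 6
  Total hydrogens = 6.
Molecular formula: C6H6

C6H6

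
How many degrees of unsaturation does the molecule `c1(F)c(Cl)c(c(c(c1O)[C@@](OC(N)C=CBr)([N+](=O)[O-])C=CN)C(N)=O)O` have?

Molecular formula from the SMILES: C13H13BrClFN4O6.
DoU = (2C + 2 + N − H − X)/2 = (2·13 + 2 + 4 − 13 − 3)/2 = 16/2 = 8.
(Structurally: 1 ring(s) + 7 π bond(s) = 8.)

8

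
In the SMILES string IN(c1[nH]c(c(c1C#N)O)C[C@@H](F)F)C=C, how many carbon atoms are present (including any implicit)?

The symbol for carbon appears 9 times in the SMILES. Lowercase c denotes aromatic carbon and counts toward C.

9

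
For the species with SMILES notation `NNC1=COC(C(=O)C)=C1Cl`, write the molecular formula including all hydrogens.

Heavy atoms from the SMILES: 6 C, 1 Cl, 2 N, 2 O.
Implicit hydrogens by atom environment:
  3 × C (aromatic): no H
  1 × C: 3 H
  1 × C (aromatic): 1 H
  1 × C: no H
  1 × Cl: no H
  1 × N: 2 H
  1 × N: 1 H
  1 × O (aromatic): no H
  1 × O: no H
  Total hydrogens = 7.
Molecular formula: C6H7ClN2O2

C6H7ClN2O2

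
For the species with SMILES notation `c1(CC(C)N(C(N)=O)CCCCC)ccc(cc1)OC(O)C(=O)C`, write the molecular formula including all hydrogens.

C18H28N2O4

Heavy atoms from the SMILES: 18 C, 2 N, 4 O.
Implicit hydrogens by atom environment:
  5 × C: 2 H each → 10
  4 × C (aromatic): 1 H each → 4
  3 × C: 3 H each → 9
  3 × O: no H
  2 × C: 1 H each → 2
  2 × C (aromatic): no H
  2 × C: no H
  1 × N: 2 H
  1 × N: no H
  1 × O: 1 H
  Total hydrogens = 28.
Molecular formula: C18H28N2O4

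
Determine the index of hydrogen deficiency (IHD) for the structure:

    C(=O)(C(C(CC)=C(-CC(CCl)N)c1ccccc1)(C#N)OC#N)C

Molecular formula from the SMILES: C18H20ClN3O2.
DoU = (2C + 2 + N − H − X)/2 = (2·18 + 2 + 3 − 20 − 1)/2 = 20/2 = 10.
(Structurally: 1 ring(s) + 9 π bond(s) = 10.)

10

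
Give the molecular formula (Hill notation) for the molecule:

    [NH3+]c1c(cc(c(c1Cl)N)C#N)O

Heavy atoms from the SMILES: 7 C, 1 Cl, 3 N, 1 O.
Implicit hydrogens by atom environment:
  5 × C (aromatic): no H
  1 × C (aromatic): 1 H
  1 × C: no H
  1 × Cl: no H
  1 × N (charge +1): 3 H
  1 × N: 2 H
  1 × N: no H
  1 × O: 1 H
  Total hydrogens = 7.
Net charge +1.
Molecular formula: C7H7ClN3O+

C7H7ClN3O+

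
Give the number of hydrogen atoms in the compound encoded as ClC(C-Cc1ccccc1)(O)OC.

Hydrogens are implicit in SMILES; fill each atom to its normal valence:
  5 × C (aromatic): 1 H each → 5
  2 × C: 2 H each → 4
  1 × C: 3 H
  1 × C: no H
  1 × C (aromatic): no H
  1 × Cl: no H
  1 × O: 1 H
  1 × O: no H
  Total hydrogens = 13.

13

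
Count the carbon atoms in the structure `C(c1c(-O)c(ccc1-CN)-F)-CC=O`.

The symbol for carbon appears 10 times in the SMILES. Lowercase c denotes aromatic carbon and counts toward C.

10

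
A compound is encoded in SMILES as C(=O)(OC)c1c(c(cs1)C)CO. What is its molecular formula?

C8H10O3S

Heavy atoms from the SMILES: 8 C, 3 O, 1 S.
Implicit hydrogens by atom environment:
  3 × C (aromatic): no H
  2 × C: 3 H each → 6
  2 × O: no H
  1 × C: 2 H
  1 × C (aromatic): 1 H
  1 × C: no H
  1 × O: 1 H
  1 × S (aromatic): no H
  Total hydrogens = 10.
Molecular formula: C8H10O3S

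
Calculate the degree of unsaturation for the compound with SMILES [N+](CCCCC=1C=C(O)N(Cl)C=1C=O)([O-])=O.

5

Molecular formula from the SMILES: C9H11ClN2O4.
DoU = (2C + 2 + N − H − X)/2 = (2·9 + 2 + 2 − 11 − 1)/2 = 10/2 = 5.
(Structurally: 1 ring(s) + 4 π bond(s) = 5.)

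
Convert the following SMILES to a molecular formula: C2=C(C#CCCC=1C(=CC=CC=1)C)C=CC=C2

C17H16

Heavy atoms from the SMILES: 17 C.
Implicit hydrogens by atom environment:
  9 × C (aromatic): 1 H each → 9
  3 × C (aromatic): no H
  2 × C: 2 H each → 4
  2 × C: no H
  1 × C: 3 H
  Total hydrogens = 16.
Molecular formula: C17H16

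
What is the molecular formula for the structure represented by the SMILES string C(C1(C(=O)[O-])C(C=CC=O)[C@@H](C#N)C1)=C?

C11H10NO3-

Heavy atoms from the SMILES: 11 C, 1 N, 3 O.
Implicit hydrogens by atom environment:
  6 × C: 1 H each → 6
  3 × C: no H
  2 × C: 2 H each → 4
  2 × O: no H
  1 × N: no H
  1 × O (charge -1): no H
  Total hydrogens = 10.
Net charge -1.
Molecular formula: C11H10NO3-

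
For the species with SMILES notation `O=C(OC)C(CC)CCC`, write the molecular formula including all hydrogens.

C8H16O2

Heavy atoms from the SMILES: 8 C, 2 O.
Implicit hydrogens by atom environment:
  3 × C: 3 H each → 9
  3 × C: 2 H each → 6
  2 × O: no H
  1 × C: 1 H
  1 × C: no H
  Total hydrogens = 16.
Molecular formula: C8H16O2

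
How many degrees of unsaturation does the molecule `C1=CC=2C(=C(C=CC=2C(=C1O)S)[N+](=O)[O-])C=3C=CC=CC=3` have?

12

Molecular formula from the SMILES: C16H11NO3S.
DoU = (2C + 2 + N − H − X)/2 = (2·16 + 2 + 1 − 11 − 0)/2 = 24/2 = 12.
(Structurally: 3 ring(s) + 9 π bond(s) = 12.)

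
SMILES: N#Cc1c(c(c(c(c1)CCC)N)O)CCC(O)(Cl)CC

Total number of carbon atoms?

The symbol for carbon appears 15 times in the SMILES. Lowercase c denotes aromatic carbon and counts toward C.

15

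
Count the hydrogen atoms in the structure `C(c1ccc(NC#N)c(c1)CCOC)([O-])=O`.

11

Hydrogens are implicit in SMILES; fill each atom to its normal valence:
  3 × C (aromatic): 1 H each → 3
  3 × C (aromatic): no H
  2 × C: 2 H each → 4
  2 × C: no H
  2 × O: no H
  1 × C: 3 H
  1 × N: 1 H
  1 × N: no H
  1 × O (charge -1): no H
  Total hydrogens = 11.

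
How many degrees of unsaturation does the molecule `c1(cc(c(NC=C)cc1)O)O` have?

Molecular formula from the SMILES: C8H9NO2.
DoU = (2C + 2 + N − H − X)/2 = (2·8 + 2 + 1 − 9 − 0)/2 = 10/2 = 5.
(Structurally: 1 ring(s) + 4 π bond(s) = 5.)

5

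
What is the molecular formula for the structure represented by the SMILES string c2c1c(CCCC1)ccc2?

C10H12

Heavy atoms from the SMILES: 10 C.
Implicit hydrogens by atom environment:
  4 × C: 2 H each → 8
  4 × C (aromatic): 1 H each → 4
  2 × C (aromatic): no H
  Total hydrogens = 12.
Molecular formula: C10H12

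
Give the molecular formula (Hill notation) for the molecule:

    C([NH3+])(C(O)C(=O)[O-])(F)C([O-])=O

C4H5FNO5-

Heavy atoms from the SMILES: 4 C, 1 F, 1 N, 5 O.
Implicit hydrogens by atom environment:
  3 × C: no H
  2 × O: no H
  2 × O (charge -1): no H
  1 × C: 1 H
  1 × F: no H
  1 × N (charge +1): 3 H
  1 × O: 1 H
  Total hydrogens = 5.
Net charge -1.
Molecular formula: C4H5FNO5-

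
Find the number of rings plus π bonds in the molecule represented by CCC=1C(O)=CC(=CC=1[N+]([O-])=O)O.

5

Molecular formula from the SMILES: C8H9NO4.
DoU = (2C + 2 + N − H − X)/2 = (2·8 + 2 + 1 − 9 − 0)/2 = 10/2 = 5.
(Structurally: 1 ring(s) + 4 π bond(s) = 5.)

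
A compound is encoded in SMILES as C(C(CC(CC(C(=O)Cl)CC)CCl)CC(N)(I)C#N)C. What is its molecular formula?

C14H23Cl2IN2O

Heavy atoms from the SMILES: 14 C, 2 Cl, 1 I, 2 N, 1 O.
Implicit hydrogens by atom environment:
  6 × C: 2 H each → 12
  3 × C: 1 H each → 3
  3 × C: no H
  2 × C: 3 H each → 6
  2 × Cl: no H
  1 × I: no H
  1 × N: 2 H
  1 × N: no H
  1 × O: no H
  Total hydrogens = 23.
Molecular formula: C14H23Cl2IN2O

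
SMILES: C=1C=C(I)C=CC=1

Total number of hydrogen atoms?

5

Hydrogens are implicit in SMILES; fill each atom to its normal valence:
  5 × C (aromatic): 1 H each → 5
  1 × C (aromatic): no H
  1 × I: no H
  Total hydrogens = 5.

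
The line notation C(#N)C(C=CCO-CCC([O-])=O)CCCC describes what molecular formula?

C12H18NO3-

Heavy atoms from the SMILES: 12 C, 1 N, 3 O.
Implicit hydrogens by atom environment:
  6 × C: 2 H each → 12
  3 × C: 1 H each → 3
  2 × C: no H
  2 × O: no H
  1 × C: 3 H
  1 × N: no H
  1 × O (charge -1): no H
  Total hydrogens = 18.
Net charge -1.
Molecular formula: C12H18NO3-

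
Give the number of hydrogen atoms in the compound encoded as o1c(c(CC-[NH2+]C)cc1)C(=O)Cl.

11

Hydrogens are implicit in SMILES; fill each atom to its normal valence:
  2 × C: 2 H each → 4
  2 × C (aromatic): 1 H each → 2
  2 × C (aromatic): no H
  1 × C: 3 H
  1 × C: no H
  1 × Cl: no H
  1 × N (charge +1): 2 H
  1 × O (aromatic): no H
  1 × O: no H
  Total hydrogens = 11.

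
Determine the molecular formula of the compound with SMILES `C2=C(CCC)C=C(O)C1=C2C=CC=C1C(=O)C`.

C15H16O2

Heavy atoms from the SMILES: 15 C, 2 O.
Implicit hydrogens by atom environment:
  5 × C (aromatic): 1 H each → 5
  5 × C (aromatic): no H
  2 × C: 3 H each → 6
  2 × C: 2 H each → 4
  1 × C: no H
  1 × O: 1 H
  1 × O: no H
  Total hydrogens = 16.
Molecular formula: C15H16O2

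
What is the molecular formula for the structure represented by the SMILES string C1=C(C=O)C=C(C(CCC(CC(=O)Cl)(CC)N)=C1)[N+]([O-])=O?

C14H17ClN2O4

Heavy atoms from the SMILES: 14 C, 1 Cl, 2 N, 4 O.
Implicit hydrogens by atom environment:
  4 × C: 2 H each → 8
  3 × C (aromatic): 1 H each → 3
  3 × C (aromatic): no H
  3 × O: no H
  2 × C: no H
  1 × C: 3 H
  1 × C: 1 H
  1 × Cl: no H
  1 × N: 2 H
  1 × N (charge +1): no H
  1 × O (charge -1): no H
  Total hydrogens = 17.
Molecular formula: C14H17ClN2O4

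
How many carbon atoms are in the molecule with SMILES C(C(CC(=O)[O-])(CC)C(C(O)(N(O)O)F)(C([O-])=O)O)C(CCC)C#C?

15

The symbol for carbon appears 15 times in the SMILES.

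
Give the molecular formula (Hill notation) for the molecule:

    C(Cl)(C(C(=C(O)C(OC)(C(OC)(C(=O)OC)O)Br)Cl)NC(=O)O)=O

C11H14BrCl2NO9

Heavy atoms from the SMILES: 1 Br, 11 C, 2 Cl, 1 N, 9 O.
Implicit hydrogens by atom environment:
  7 × C: no H
  6 × O: no H
  3 × C: 3 H each → 9
  3 × O: 1 H each → 3
  2 × Cl: no H
  1 × Br: no H
  1 × C: 1 H
  1 × N: 1 H
  Total hydrogens = 14.
Molecular formula: C11H14BrCl2NO9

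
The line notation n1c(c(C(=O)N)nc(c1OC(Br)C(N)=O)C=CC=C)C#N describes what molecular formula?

C12H10BrN5O3

Heavy atoms from the SMILES: 1 Br, 12 C, 5 N, 3 O.
Implicit hydrogens by atom environment:
  4 × C: 1 H each → 4
  4 × C (aromatic): no H
  3 × C: no H
  3 × O: no H
  2 × N: 2 H each → 4
  2 × N (aromatic): no H
  1 × Br: no H
  1 × C: 2 H
  1 × N: no H
  Total hydrogens = 10.
Molecular formula: C12H10BrN5O3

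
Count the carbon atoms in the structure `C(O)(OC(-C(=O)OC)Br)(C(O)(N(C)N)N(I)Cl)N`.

The symbol for carbon appears 6 times in the SMILES. (Cl is a single chlorine, not C + l.)

6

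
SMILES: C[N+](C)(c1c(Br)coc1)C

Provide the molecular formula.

Heavy atoms from the SMILES: 1 Br, 7 C, 1 N, 1 O.
Implicit hydrogens by atom environment:
  3 × C: 3 H each → 9
  2 × C (aromatic): 1 H each → 2
  2 × C (aromatic): no H
  1 × Br: no H
  1 × N (charge +1): no H
  1 × O (aromatic): no H
  Total hydrogens = 11.
Net charge +1.
Molecular formula: C7H11BrNO+

C7H11BrNO+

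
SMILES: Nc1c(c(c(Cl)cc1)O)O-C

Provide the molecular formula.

Heavy atoms from the SMILES: 7 C, 1 Cl, 1 N, 2 O.
Implicit hydrogens by atom environment:
  4 × C (aromatic): no H
  2 × C (aromatic): 1 H each → 2
  1 × C: 3 H
  1 × Cl: no H
  1 × N: 2 H
  1 × O: 1 H
  1 × O: no H
  Total hydrogens = 8.
Molecular formula: C7H8ClNO2

C7H8ClNO2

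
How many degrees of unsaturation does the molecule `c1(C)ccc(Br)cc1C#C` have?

6

Molecular formula from the SMILES: C9H7Br.
DoU = (2C + 2 + N − H − X)/2 = (2·9 + 2 + 0 − 7 − 1)/2 = 12/2 = 6.
(Structurally: 1 ring(s) + 5 π bond(s) = 6.)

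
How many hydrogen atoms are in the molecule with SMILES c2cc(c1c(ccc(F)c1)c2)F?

Hydrogens are implicit in SMILES; fill each atom to its normal valence:
  6 × C (aromatic): 1 H each → 6
  4 × C (aromatic): no H
  2 × F: no H
  Total hydrogens = 6.

6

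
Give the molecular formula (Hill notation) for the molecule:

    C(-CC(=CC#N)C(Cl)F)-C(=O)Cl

C7H6Cl2FNO

Heavy atoms from the SMILES: 7 C, 2 Cl, 1 F, 1 N, 1 O.
Implicit hydrogens by atom environment:
  3 × C: no H
  2 × C: 2 H each → 4
  2 × C: 1 H each → 2
  2 × Cl: no H
  1 × F: no H
  1 × N: no H
  1 × O: no H
  Total hydrogens = 6.
Molecular formula: C7H6Cl2FNO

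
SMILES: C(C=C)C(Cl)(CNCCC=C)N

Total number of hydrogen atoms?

17

Hydrogens are implicit in SMILES; fill each atom to its normal valence:
  6 × C: 2 H each → 12
  2 × C: 1 H each → 2
  1 × C: no H
  1 × Cl: no H
  1 × N: 2 H
  1 × N: 1 H
  Total hydrogens = 17.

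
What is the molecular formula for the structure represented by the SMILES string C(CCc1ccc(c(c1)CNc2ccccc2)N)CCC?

Heavy atoms from the SMILES: 19 C, 2 N.
Implicit hydrogens by atom environment:
  8 × C (aromatic): 1 H each → 8
  6 × C: 2 H each → 12
  4 × C (aromatic): no H
  1 × C: 3 H
  1 × N: 2 H
  1 × N: 1 H
  Total hydrogens = 26.
Molecular formula: C19H26N2

C19H26N2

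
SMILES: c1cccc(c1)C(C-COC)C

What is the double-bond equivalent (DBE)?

Molecular formula from the SMILES: C11H16O.
DoU = (2C + 2 + N − H − X)/2 = (2·11 + 2 + 0 − 16 − 0)/2 = 8/2 = 4.
(Structurally: 1 ring(s) + 3 π bond(s) = 4.)

4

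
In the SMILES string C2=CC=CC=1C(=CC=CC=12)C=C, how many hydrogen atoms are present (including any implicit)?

Hydrogens are implicit in SMILES; fill each atom to its normal valence:
  7 × C (aromatic): 1 H each → 7
  3 × C (aromatic): no H
  1 × C: 2 H
  1 × C: 1 H
  Total hydrogens = 10.

10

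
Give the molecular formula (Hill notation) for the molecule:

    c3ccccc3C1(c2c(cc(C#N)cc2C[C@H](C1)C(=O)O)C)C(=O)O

C20H17NO4

Heavy atoms from the SMILES: 20 C, 1 N, 4 O.
Implicit hydrogens by atom environment:
  7 × C (aromatic): 1 H each → 7
  5 × C (aromatic): no H
  4 × C: no H
  2 × C: 2 H each → 4
  2 × O: 1 H each → 2
  2 × O: no H
  1 × C: 3 H
  1 × C: 1 H
  1 × N: no H
  Total hydrogens = 17.
Molecular formula: C20H17NO4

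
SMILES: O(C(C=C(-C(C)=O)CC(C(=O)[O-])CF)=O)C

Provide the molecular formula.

C10H12FO5-

Heavy atoms from the SMILES: 10 C, 1 F, 5 O.
Implicit hydrogens by atom environment:
  4 × C: no H
  4 × O: no H
  2 × C: 3 H each → 6
  2 × C: 2 H each → 4
  2 × C: 1 H each → 2
  1 × F: no H
  1 × O (charge -1): no H
  Total hydrogens = 12.
Net charge -1.
Molecular formula: C10H12FO5-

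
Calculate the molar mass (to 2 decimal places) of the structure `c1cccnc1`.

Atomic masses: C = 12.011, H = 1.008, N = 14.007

79.10

Molecular formula: C5H5N.
M = 5×12.011 + 5×1.008 + 1×14.007 = 79.10 g/mol.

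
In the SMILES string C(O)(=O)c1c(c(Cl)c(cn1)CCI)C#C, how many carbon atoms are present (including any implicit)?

10

The symbol for carbon appears 10 times in the SMILES. Lowercase c denotes aromatic carbon and counts toward C.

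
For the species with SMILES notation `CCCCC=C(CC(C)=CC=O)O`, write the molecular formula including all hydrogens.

Heavy atoms from the SMILES: 11 C, 2 O.
Implicit hydrogens by atom environment:
  4 × C: 2 H each → 8
  3 × C: 1 H each → 3
  2 × C: 3 H each → 6
  2 × C: no H
  1 × O: 1 H
  1 × O: no H
  Total hydrogens = 18.
Molecular formula: C11H18O2

C11H18O2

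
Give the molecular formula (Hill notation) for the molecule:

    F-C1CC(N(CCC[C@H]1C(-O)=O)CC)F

Heavy atoms from the SMILES: 10 C, 2 F, 1 N, 2 O.
Implicit hydrogens by atom environment:
  5 × C: 2 H each → 10
  3 × C: 1 H each → 3
  2 × F: no H
  1 × C: 3 H
  1 × C: no H
  1 × N: no H
  1 × O: 1 H
  1 × O: no H
  Total hydrogens = 17.
Molecular formula: C10H17F2NO2

C10H17F2NO2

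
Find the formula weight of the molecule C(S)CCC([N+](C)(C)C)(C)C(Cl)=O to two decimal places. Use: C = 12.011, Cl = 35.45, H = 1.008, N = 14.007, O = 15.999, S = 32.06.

224.77

Molecular formula: C9H19ClNOS+.
M = 9×12.011 + 1×35.45 + 19×1.008 + 1×14.007 + 1×15.999 + 1×32.06 = 224.77 g/mol.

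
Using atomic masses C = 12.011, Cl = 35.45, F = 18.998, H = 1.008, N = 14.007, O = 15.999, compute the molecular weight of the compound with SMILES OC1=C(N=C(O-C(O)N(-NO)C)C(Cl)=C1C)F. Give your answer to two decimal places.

Molecular formula: C8H11ClFN3O4.
M = 8×12.011 + 1×35.45 + 1×18.998 + 11×1.008 + 3×14.007 + 4×15.999 = 267.64 g/mol.

267.64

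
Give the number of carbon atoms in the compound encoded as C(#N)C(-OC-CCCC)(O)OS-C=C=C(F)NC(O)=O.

11

The symbol for carbon appears 11 times in the SMILES.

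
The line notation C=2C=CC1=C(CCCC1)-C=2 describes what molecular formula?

C10H12

Heavy atoms from the SMILES: 10 C.
Implicit hydrogens by atom environment:
  4 × C: 2 H each → 8
  4 × C (aromatic): 1 H each → 4
  2 × C (aromatic): no H
  Total hydrogens = 12.
Molecular formula: C10H12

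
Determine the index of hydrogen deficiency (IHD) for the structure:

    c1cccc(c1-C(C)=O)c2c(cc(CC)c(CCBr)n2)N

Molecular formula from the SMILES: C17H19BrN2O.
DoU = (2C + 2 + N − H − X)/2 = (2·17 + 2 + 2 − 19 − 1)/2 = 18/2 = 9.
(Structurally: 2 ring(s) + 7 π bond(s) = 9.)

9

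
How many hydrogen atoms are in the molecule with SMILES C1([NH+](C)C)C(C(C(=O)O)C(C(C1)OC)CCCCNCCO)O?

33

Hydrogens are implicit in SMILES; fill each atom to its normal valence:
  7 × C: 2 H each → 14
  5 × C: 1 H each → 5
  3 × C: 3 H each → 9
  3 × O: 1 H each → 3
  2 × O: no H
  1 × C: no H
  1 × N: 1 H
  1 × N (charge +1): 1 H
  Total hydrogens = 33.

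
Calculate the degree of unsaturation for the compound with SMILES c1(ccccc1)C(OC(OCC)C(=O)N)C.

Molecular formula from the SMILES: C12H17NO3.
DoU = (2C + 2 + N − H − X)/2 = (2·12 + 2 + 1 − 17 − 0)/2 = 10/2 = 5.
(Structurally: 1 ring(s) + 4 π bond(s) = 5.)

5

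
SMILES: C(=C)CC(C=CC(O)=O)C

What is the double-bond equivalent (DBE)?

Molecular formula from the SMILES: C8H12O2.
DoU = (2C + 2 + N − H − X)/2 = (2·8 + 2 + 0 − 12 − 0)/2 = 6/2 = 3.
(Structurally: 0 ring(s) + 3 π bond(s) = 3.)

3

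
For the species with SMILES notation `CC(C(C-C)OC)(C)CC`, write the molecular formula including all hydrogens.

Heavy atoms from the SMILES: 9 C, 1 O.
Implicit hydrogens by atom environment:
  5 × C: 3 H each → 15
  2 × C: 2 H each → 4
  1 × C: 1 H
  1 × C: no H
  1 × O: no H
  Total hydrogens = 20.
Molecular formula: C9H20O

C9H20O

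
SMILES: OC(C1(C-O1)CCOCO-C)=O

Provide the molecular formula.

C7H12O5

Heavy atoms from the SMILES: 7 C, 5 O.
Implicit hydrogens by atom environment:
  4 × C: 2 H each → 8
  4 × O: no H
  2 × C: no H
  1 × C: 3 H
  1 × O: 1 H
  Total hydrogens = 12.
Molecular formula: C7H12O5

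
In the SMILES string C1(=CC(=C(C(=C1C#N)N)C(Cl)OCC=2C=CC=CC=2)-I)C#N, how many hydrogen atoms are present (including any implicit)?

Hydrogens are implicit in SMILES; fill each atom to its normal valence:
  6 × C (aromatic): 1 H each → 6
  6 × C (aromatic): no H
  2 × C: no H
  2 × N: no H
  1 × C: 2 H
  1 × C: 1 H
  1 × Cl: no H
  1 × I: no H
  1 × N: 2 H
  1 × O: no H
  Total hydrogens = 11.

11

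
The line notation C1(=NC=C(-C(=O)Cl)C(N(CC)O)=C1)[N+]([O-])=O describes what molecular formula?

Heavy atoms from the SMILES: 8 C, 1 Cl, 3 N, 4 O.
Implicit hydrogens by atom environment:
  3 × C (aromatic): no H
  2 × C (aromatic): 1 H each → 2
  2 × O: no H
  1 × C: 3 H
  1 × C: 2 H
  1 × C: no H
  1 × Cl: no H
  1 × N (aromatic): no H
  1 × N: no H
  1 × N (charge +1): no H
  1 × O: 1 H
  1 × O (charge -1): no H
  Total hydrogens = 8.
Molecular formula: C8H8ClN3O4

C8H8ClN3O4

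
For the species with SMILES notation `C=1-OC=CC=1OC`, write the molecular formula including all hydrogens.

C5H6O2

Heavy atoms from the SMILES: 5 C, 2 O.
Implicit hydrogens by atom environment:
  3 × C (aromatic): 1 H each → 3
  1 × C: 3 H
  1 × C (aromatic): no H
  1 × O (aromatic): no H
  1 × O: no H
  Total hydrogens = 6.
Molecular formula: C5H6O2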